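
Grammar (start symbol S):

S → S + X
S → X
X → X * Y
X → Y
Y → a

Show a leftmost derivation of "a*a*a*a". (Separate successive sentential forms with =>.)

S => X => X*Y => X*Y*Y => X*Y*Y*Y => Y*Y*Y*Y => a*Y*Y*Y => a*a*Y*Y => a*a*a*Y => a*a*a*a

S => X   [S → X]
X => X*Y   [X → X * Y]
X*Y => X*Y*Y   [X → X * Y]
X*Y*Y => X*Y*Y*Y   [X → X * Y]
X*Y*Y*Y => Y*Y*Y*Y   [X → Y]
Y*Y*Y*Y => a*Y*Y*Y   [Y → a]
a*Y*Y*Y => a*a*Y*Y   [Y → a]
a*a*Y*Y => a*a*a*Y   [Y → a]
a*a*a*Y => a*a*a*a   [Y → a]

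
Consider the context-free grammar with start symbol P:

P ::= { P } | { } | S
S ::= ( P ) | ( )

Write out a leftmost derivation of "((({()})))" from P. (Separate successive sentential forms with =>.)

P => S   [P ::= S]
S => (P)   [S ::= ( P )]
(P) => (S)   [P ::= S]
(S) => ((P))   [S ::= ( P )]
((P)) => ((S))   [P ::= S]
((S)) => (((P)))   [S ::= ( P )]
(((P))) => ((({P})))   [P ::= { P }]
((({P}))) => ((({S})))   [P ::= S]
((({S}))) => ((({()})))   [S ::= ( )]

P=>S=>(P)=>(S)=>((P))=>((S))=>(((P)))=>((({P})))=>((({S})))=>((({()})))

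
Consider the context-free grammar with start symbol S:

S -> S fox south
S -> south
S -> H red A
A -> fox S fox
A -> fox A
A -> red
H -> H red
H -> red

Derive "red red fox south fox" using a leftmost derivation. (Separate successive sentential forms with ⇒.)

S ⇒ H red A ⇒ red red A ⇒ red red fox S fox ⇒ red red fox south fox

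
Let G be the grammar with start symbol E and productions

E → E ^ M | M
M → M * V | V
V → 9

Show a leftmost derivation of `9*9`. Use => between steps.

E=>M=>M*V=>V*V=>9*V=>9*9

E => M   [E → M]
M => M*V   [M → M * V]
M*V => V*V   [M → V]
V*V => 9*V   [V → 9]
9*V => 9*9   [V → 9]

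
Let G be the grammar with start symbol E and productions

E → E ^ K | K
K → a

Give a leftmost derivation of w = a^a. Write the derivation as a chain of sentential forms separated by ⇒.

E ⇒ E^K   [E → E ^ K]
E^K ⇒ K^K   [E → K]
K^K ⇒ a^K   [K → a]
a^K ⇒ a^a   [K → a]

E⇒E^K⇒K^K⇒a^K⇒a^a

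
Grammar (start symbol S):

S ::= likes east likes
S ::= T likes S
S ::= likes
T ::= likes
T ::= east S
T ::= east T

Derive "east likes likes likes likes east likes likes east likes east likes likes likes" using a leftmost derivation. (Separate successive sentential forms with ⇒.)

S ⇒ T likes S   [S ::= T likes S]
T likes S ⇒ east S likes S   [T ::= east S]
east S likes S ⇒ east T likes S likes S   [S ::= T likes S]
east T likes S likes S ⇒ east likes likes S likes S   [T ::= likes]
east likes likes S likes S ⇒ east likes likes likes likes S   [S ::= likes]
east likes likes likes likes S ⇒ east likes likes likes likes T likes S   [S ::= T likes S]
east likes likes likes likes T likes S ⇒ east likes likes likes likes east T likes S   [T ::= east T]
east likes likes likes likes east T likes S ⇒ east likes likes likes likes east likes likes S   [T ::= likes]
east likes likes likes likes east likes likes S ⇒ east likes likes likes likes east likes likes T likes S   [S ::= T likes S]
east likes likes likes likes east likes likes T likes S ⇒ east likes likes likes likes east likes likes east S likes S   [T ::= east S]
east likes likes likes likes east likes likes east S likes S ⇒ east likes likes likes likes east likes likes east likes east likes likes S   [S ::= likes east likes]
east likes likes likes likes east likes likes east likes east likes likes S ⇒ east likes likes likes likes east likes likes east likes east likes likes likes   [S ::= likes]

S ⇒ T likes S ⇒ east S likes S ⇒ east T likes S likes S ⇒ east likes likes S likes S ⇒ east likes likes likes likes S ⇒ east likes likes likes likes T likes S ⇒ east likes likes likes likes east T likes S ⇒ east likes likes likes likes east likes likes S ⇒ east likes likes likes likes east likes likes T likes S ⇒ east likes likes likes likes east likes likes east S likes S ⇒ east likes likes likes likes east likes likes east likes east likes likes S ⇒ east likes likes likes likes east likes likes east likes east likes likes likes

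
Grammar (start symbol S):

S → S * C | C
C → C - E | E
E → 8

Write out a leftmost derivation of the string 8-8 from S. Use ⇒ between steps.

S ⇒ C ⇒ C-E ⇒ E-E ⇒ 8-E ⇒ 8-8

S ⇒ C   [S → C]
C ⇒ C-E   [C → C - E]
C-E ⇒ E-E   [C → E]
E-E ⇒ 8-E   [E → 8]
8-E ⇒ 8-8   [E → 8]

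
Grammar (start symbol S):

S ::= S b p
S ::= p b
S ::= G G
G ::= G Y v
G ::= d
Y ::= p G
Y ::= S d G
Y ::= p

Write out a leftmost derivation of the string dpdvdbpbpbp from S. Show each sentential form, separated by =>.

S=>Sbp=>Sbpbp=>Sbpbpbp=>GGbpbpbp=>GYvGbpbpbp=>dYvGbpbpbp=>dpGvGbpbpbp=>dpdvGbpbpbp=>dpdvdbpbpbp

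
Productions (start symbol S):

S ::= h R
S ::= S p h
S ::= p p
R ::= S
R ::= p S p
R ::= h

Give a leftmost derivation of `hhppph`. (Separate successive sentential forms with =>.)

S => hR => hS => hSph => hhRph => hhSph => hhppph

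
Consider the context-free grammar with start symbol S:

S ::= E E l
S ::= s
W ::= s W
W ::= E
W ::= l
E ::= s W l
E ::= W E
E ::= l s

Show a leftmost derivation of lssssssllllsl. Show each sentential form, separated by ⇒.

S ⇒ EEl   [S ::= E E l]
EEl ⇒ WEEl   [E ::= W E]
WEEl ⇒ lEEl   [W ::= l]
lEEl ⇒ lsWlEl   [E ::= s W l]
lsWlEl ⇒ lssWlEl   [W ::= s W]
lssWlEl ⇒ lssElEl   [W ::= E]
lssElEl ⇒ lsssWllEl   [E ::= s W l]
lsssWllEl ⇒ lssssWllEl   [W ::= s W]
lssssWllEl ⇒ lsssssWllEl   [W ::= s W]
lsssssWllEl ⇒ lssssssWllEl   [W ::= s W]
lssssssWllEl ⇒ lsssssslllEl   [W ::= l]
lsssssslllEl ⇒ lssssssllllsl   [E ::= l s]

S⇒EEl⇒WEEl⇒lEEl⇒lsWlEl⇒lssWlEl⇒lssElEl⇒lsssWllEl⇒lssssWllEl⇒lsssssWllEl⇒lssssssWllEl⇒lsssssslllEl⇒lssssssllllsl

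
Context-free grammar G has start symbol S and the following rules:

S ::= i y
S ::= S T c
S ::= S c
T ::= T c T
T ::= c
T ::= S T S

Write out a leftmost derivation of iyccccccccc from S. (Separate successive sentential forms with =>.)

S => STc => STcTc => STcTcTc => STcTcTcTc => ScTcTcTcTc => iycTcTcTcTc => iycccTcTcTc => iycccccTcTc => iycccccccTc => iyccccccccc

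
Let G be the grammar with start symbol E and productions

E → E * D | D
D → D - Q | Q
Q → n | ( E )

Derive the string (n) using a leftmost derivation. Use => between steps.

E => D => Q => (E) => (D) => (Q) => (n)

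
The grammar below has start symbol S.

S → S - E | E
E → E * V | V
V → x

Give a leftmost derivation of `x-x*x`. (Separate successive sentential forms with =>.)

S => S-E => E-E => V-E => x-E => x-E*V => x-V*V => x-x*V => x-x*x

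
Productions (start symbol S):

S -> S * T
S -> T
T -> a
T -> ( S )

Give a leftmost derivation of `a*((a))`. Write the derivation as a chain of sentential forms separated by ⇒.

S ⇒ S*T ⇒ T*T ⇒ a*T ⇒ a*(S) ⇒ a*(T) ⇒ a*((S)) ⇒ a*((T)) ⇒ a*((a))

S ⇒ S*T   [S -> S * T]
S*T ⇒ T*T   [S -> T]
T*T ⇒ a*T   [T -> a]
a*T ⇒ a*(S)   [T -> ( S )]
a*(S) ⇒ a*(T)   [S -> T]
a*(T) ⇒ a*((S))   [T -> ( S )]
a*((S)) ⇒ a*((T))   [S -> T]
a*((T)) ⇒ a*((a))   [T -> a]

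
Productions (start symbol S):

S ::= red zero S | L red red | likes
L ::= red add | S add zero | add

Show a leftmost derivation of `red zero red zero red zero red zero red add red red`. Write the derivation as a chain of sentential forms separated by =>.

S => red zero S => red zero red zero S => red zero red zero red zero S => red zero red zero red zero red zero S => red zero red zero red zero red zero L red red => red zero red zero red zero red zero red add red red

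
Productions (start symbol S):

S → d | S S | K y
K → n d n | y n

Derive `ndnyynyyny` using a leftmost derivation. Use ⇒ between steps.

S ⇒ SS ⇒ SSS ⇒ KySS ⇒ ndnySS ⇒ ndnyKyS ⇒ ndnyynyS ⇒ ndnyynyKy ⇒ ndnyynyyny

S ⇒ SS   [S → S S]
SS ⇒ SSS   [S → S S]
SSS ⇒ KySS   [S → K y]
KySS ⇒ ndnySS   [K → n d n]
ndnySS ⇒ ndnyKyS   [S → K y]
ndnyKyS ⇒ ndnyynyS   [K → y n]
ndnyynyS ⇒ ndnyynyKy   [S → K y]
ndnyynyKy ⇒ ndnyynyyny   [K → y n]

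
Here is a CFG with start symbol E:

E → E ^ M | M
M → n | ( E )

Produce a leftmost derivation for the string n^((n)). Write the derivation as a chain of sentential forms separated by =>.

E => E^M => M^M => n^M => n^(E) => n^(M) => n^((E)) => n^((M)) => n^((n))

E => E^M   [E → E ^ M]
E^M => M^M   [E → M]
M^M => n^M   [M → n]
n^M => n^(E)   [M → ( E )]
n^(E) => n^(M)   [E → M]
n^(M) => n^((E))   [M → ( E )]
n^((E)) => n^((M))   [E → M]
n^((M)) => n^((n))   [M → n]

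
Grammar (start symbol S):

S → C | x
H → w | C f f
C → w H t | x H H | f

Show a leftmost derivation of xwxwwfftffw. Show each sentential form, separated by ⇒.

S⇒C⇒xHH⇒xCffH⇒xwHtffH⇒xwCfftffH⇒xwxHHfftffH⇒xwxwHfftffH⇒xwxwwfftffH⇒xwxwwfftffw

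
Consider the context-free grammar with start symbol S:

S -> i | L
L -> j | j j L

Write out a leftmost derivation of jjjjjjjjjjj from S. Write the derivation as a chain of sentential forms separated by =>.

S=>L=>jjL=>jjjjL=>jjjjjjL=>jjjjjjjjL=>jjjjjjjjjjL=>jjjjjjjjjjj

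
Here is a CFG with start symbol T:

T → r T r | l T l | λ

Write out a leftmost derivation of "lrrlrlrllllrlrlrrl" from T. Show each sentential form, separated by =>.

T => lTl => lrTrl => lrrTrrl => lrrlTlrrl => lrrlrTrlrrl => lrrlrlTlrlrrl => lrrlrlrTrlrlrrl => lrrlrlrlTlrlrlrrl => lrrlrlrllTllrlrlrrl => lrrlrlrllllrlrlrrl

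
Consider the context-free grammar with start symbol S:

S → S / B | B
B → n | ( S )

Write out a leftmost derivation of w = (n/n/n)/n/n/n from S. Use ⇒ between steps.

S ⇒ S/B ⇒ S/B/B ⇒ S/B/B/B ⇒ B/B/B/B ⇒ (S)/B/B/B ⇒ (S/B)/B/B/B ⇒ (S/B/B)/B/B/B ⇒ (B/B/B)/B/B/B ⇒ (n/B/B)/B/B/B ⇒ (n/n/B)/B/B/B ⇒ (n/n/n)/B/B/B ⇒ (n/n/n)/n/B/B ⇒ (n/n/n)/n/n/B ⇒ (n/n/n)/n/n/n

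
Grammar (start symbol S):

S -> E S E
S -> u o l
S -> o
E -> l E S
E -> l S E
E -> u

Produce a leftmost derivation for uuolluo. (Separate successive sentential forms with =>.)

S=>ESE=>uSE=>uuolE=>uuollES=>uuolluS=>uuolluo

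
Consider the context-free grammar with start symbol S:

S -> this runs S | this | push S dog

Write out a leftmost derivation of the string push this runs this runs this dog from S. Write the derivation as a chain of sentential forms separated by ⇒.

S ⇒ push S dog   [S -> push S dog]
push S dog ⇒ push this runs S dog   [S -> this runs S]
push this runs S dog ⇒ push this runs this runs S dog   [S -> this runs S]
push this runs this runs S dog ⇒ push this runs this runs this dog   [S -> this]

S ⇒ push S dog ⇒ push this runs S dog ⇒ push this runs this runs S dog ⇒ push this runs this runs this dog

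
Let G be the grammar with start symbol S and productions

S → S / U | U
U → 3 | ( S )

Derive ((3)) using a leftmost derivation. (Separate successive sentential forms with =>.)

S => U => (S) => (U) => ((S)) => ((U)) => ((3))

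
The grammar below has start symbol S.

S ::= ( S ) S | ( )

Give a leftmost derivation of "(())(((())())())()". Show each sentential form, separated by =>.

S => (S)S => (())S => (())(S)S => (())((S)S)S => (())(((S)S)S)S => (())(((())S)S)S => (())(((())())S)S => (())(((())())())S => (())(((())())())()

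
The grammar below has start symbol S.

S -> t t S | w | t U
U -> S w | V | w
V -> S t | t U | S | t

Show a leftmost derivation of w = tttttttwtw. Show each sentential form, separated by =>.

S => ttS   [S -> t t S]
ttS => ttttS   [S -> t t S]
ttttS => tttttU   [S -> t U]
tttttU => tttttSw   [U -> S w]
tttttSw => ttttttUw   [S -> t U]
ttttttUw => ttttttVw   [U -> V]
ttttttVw => ttttttStw   [V -> S t]
ttttttStw => tttttttUtw   [S -> t U]
tttttttUtw => tttttttwtw   [U -> w]

S => ttS => ttttS => tttttU => tttttSw => ttttttUw => ttttttVw => ttttttStw => tttttttUtw => tttttttwtw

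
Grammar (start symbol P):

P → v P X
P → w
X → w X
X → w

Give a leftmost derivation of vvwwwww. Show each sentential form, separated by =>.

P => vPX => vvPXX => vvwXX => vvwwXX => vvwwwXX => vvwwwwX => vvwwwww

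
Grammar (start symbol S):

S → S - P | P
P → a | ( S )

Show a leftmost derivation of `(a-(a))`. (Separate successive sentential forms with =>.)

S => P   [S → P]
P => (S)   [P → ( S )]
(S) => (S-P)   [S → S - P]
(S-P) => (P-P)   [S → P]
(P-P) => (a-P)   [P → a]
(a-P) => (a-(S))   [P → ( S )]
(a-(S)) => (a-(P))   [S → P]
(a-(P)) => (a-(a))   [P → a]

S => P => (S) => (S-P) => (P-P) => (a-P) => (a-(S)) => (a-(P)) => (a-(a))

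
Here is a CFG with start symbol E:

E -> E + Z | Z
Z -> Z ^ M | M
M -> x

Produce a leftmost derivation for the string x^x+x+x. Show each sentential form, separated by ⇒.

E ⇒ E+Z ⇒ E+Z+Z ⇒ Z+Z+Z ⇒ Z^M+Z+Z ⇒ M^M+Z+Z ⇒ x^M+Z+Z ⇒ x^x+Z+Z ⇒ x^x+M+Z ⇒ x^x+x+Z ⇒ x^x+x+M ⇒ x^x+x+x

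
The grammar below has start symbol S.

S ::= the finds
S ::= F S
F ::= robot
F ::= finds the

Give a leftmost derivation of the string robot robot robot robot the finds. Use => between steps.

S => F S   [S ::= F S]
F S => robot S   [F ::= robot]
robot S => robot F S   [S ::= F S]
robot F S => robot robot S   [F ::= robot]
robot robot S => robot robot F S   [S ::= F S]
robot robot F S => robot robot robot S   [F ::= robot]
robot robot robot S => robot robot robot F S   [S ::= F S]
robot robot robot F S => robot robot robot robot S   [F ::= robot]
robot robot robot robot S => robot robot robot robot the finds   [S ::= the finds]

S => F S => robot S => robot F S => robot robot S => robot robot F S => robot robot robot S => robot robot robot F S => robot robot robot robot S => robot robot robot robot the finds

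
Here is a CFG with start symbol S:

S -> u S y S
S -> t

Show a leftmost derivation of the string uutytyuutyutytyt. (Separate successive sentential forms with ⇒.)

S ⇒ uSyS ⇒ uuSySyS ⇒ uutySyS ⇒ uutytyS ⇒ uutytyuSyS ⇒ uutytyuuSySyS ⇒ uutytyuutySyS ⇒ uutytyuutyuSySyS ⇒ uutytyuutyutySyS ⇒ uutytyuutyutytyS ⇒ uutytyuutyutytyt

S ⇒ uSyS   [S -> u S y S]
uSyS ⇒ uuSySyS   [S -> u S y S]
uuSySyS ⇒ uutySyS   [S -> t]
uutySyS ⇒ uutytyS   [S -> t]
uutytyS ⇒ uutytyuSyS   [S -> u S y S]
uutytyuSyS ⇒ uutytyuuSySyS   [S -> u S y S]
uutytyuuSySyS ⇒ uutytyuutySyS   [S -> t]
uutytyuutySyS ⇒ uutytyuutyuSySyS   [S -> u S y S]
uutytyuutyuSySyS ⇒ uutytyuutyutySyS   [S -> t]
uutytyuutyutySyS ⇒ uutytyuutyutytyS   [S -> t]
uutytyuutyutytyS ⇒ uutytyuutyutytyt   [S -> t]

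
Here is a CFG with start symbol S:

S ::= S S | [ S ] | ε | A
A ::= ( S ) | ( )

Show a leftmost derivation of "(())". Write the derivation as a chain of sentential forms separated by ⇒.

S ⇒ A ⇒ (S) ⇒ (A) ⇒ (())

S ⇒ A   [S ::= A]
A ⇒ (S)   [A ::= ( S )]
(S) ⇒ (A)   [S ::= A]
(A) ⇒ (())   [A ::= ( )]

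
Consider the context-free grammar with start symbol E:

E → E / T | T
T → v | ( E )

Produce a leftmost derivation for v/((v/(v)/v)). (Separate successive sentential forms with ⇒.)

E⇒E/T⇒T/T⇒v/T⇒v/(E)⇒v/(T)⇒v/((E))⇒v/((E/T))⇒v/((E/T/T))⇒v/((T/T/T))⇒v/((v/T/T))⇒v/((v/(E)/T))⇒v/((v/(T)/T))⇒v/((v/(v)/T))⇒v/((v/(v)/v))

E ⇒ E/T   [E → E / T]
E/T ⇒ T/T   [E → T]
T/T ⇒ v/T   [T → v]
v/T ⇒ v/(E)   [T → ( E )]
v/(E) ⇒ v/(T)   [E → T]
v/(T) ⇒ v/((E))   [T → ( E )]
v/((E)) ⇒ v/((E/T))   [E → E / T]
v/((E/T)) ⇒ v/((E/T/T))   [E → E / T]
v/((E/T/T)) ⇒ v/((T/T/T))   [E → T]
v/((T/T/T)) ⇒ v/((v/T/T))   [T → v]
v/((v/T/T)) ⇒ v/((v/(E)/T))   [T → ( E )]
v/((v/(E)/T)) ⇒ v/((v/(T)/T))   [E → T]
v/((v/(T)/T)) ⇒ v/((v/(v)/T))   [T → v]
v/((v/(v)/T)) ⇒ v/((v/(v)/v))   [T → v]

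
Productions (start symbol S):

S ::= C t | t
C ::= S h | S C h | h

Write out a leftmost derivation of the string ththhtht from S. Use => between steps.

S => Ct   [S ::= C t]
Ct => Sht   [C ::= S h]
Sht => Ctht   [S ::= C t]
Ctht => SChtht   [C ::= S C h]
SChtht => CtChtht   [S ::= C t]
CtChtht => ShtChtht   [C ::= S h]
ShtChtht => thtChtht   [S ::= t]
thtChtht => ththhtht   [C ::= h]

S=>Ct=>Sht=>Ctht=>SChtht=>CtChtht=>ShtChtht=>thtChtht=>ththhtht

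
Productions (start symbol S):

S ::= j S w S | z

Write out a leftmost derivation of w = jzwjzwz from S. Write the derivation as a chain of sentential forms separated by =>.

S => jSwS => jzwS => jzwjSwS => jzwjzwS => jzwjzwz

S => jSwS   [S ::= j S w S]
jSwS => jzwS   [S ::= z]
jzwS => jzwjSwS   [S ::= j S w S]
jzwjSwS => jzwjzwS   [S ::= z]
jzwjzwS => jzwjzwz   [S ::= z]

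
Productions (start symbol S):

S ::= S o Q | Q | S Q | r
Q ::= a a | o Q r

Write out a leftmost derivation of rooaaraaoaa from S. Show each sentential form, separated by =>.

S => SoQ   [S ::= S o Q]
SoQ => SQoQ   [S ::= S Q]
SQoQ => SoQQoQ   [S ::= S o Q]
SoQQoQ => roQQoQ   [S ::= r]
roQQoQ => rooQrQoQ   [Q ::= o Q r]
rooQrQoQ => rooaarQoQ   [Q ::= a a]
rooaarQoQ => rooaaraaoQ   [Q ::= a a]
rooaaraaoQ => rooaaraaoaa   [Q ::= a a]

S => SoQ => SQoQ => SoQQoQ => roQQoQ => rooQrQoQ => rooaarQoQ => rooaaraaoQ => rooaaraaoaa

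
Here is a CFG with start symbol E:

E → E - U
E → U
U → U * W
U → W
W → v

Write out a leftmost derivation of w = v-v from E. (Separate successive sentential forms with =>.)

E => E-U => U-U => W-U => v-U => v-W => v-v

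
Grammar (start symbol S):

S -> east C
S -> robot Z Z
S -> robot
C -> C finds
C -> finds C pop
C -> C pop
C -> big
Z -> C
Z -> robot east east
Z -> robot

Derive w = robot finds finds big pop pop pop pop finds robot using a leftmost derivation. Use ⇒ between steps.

S ⇒ robot Z Z ⇒ robot C Z ⇒ robot C finds Z ⇒ robot finds C pop finds Z ⇒ robot finds C pop pop finds Z ⇒ robot finds finds C pop pop pop finds Z ⇒ robot finds finds C pop pop pop pop finds Z ⇒ robot finds finds big pop pop pop pop finds Z ⇒ robot finds finds big pop pop pop pop finds robot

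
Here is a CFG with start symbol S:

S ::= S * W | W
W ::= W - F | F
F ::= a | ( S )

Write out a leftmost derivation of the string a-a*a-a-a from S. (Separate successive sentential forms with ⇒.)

S ⇒ S*W ⇒ W*W ⇒ W-F*W ⇒ F-F*W ⇒ a-F*W ⇒ a-a*W ⇒ a-a*W-F ⇒ a-a*W-F-F ⇒ a-a*F-F-F ⇒ a-a*a-F-F ⇒ a-a*a-a-F ⇒ a-a*a-a-a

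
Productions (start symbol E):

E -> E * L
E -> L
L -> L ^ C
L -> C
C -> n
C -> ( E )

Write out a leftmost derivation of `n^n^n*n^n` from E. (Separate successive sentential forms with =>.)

E => E*L   [E -> E * L]
E*L => L*L   [E -> L]
L*L => L^C*L   [L -> L ^ C]
L^C*L => L^C^C*L   [L -> L ^ C]
L^C^C*L => C^C^C*L   [L -> C]
C^C^C*L => n^C^C*L   [C -> n]
n^C^C*L => n^n^C*L   [C -> n]
n^n^C*L => n^n^n*L   [C -> n]
n^n^n*L => n^n^n*L^C   [L -> L ^ C]
n^n^n*L^C => n^n^n*C^C   [L -> C]
n^n^n*C^C => n^n^n*n^C   [C -> n]
n^n^n*n^C => n^n^n*n^n   [C -> n]

E => E*L => L*L => L^C*L => L^C^C*L => C^C^C*L => n^C^C*L => n^n^C*L => n^n^n*L => n^n^n*L^C => n^n^n*C^C => n^n^n*n^C => n^n^n*n^n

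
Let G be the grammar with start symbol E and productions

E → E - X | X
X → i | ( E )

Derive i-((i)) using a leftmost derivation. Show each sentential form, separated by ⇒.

E ⇒ E-X ⇒ X-X ⇒ i-X ⇒ i-(E) ⇒ i-(X) ⇒ i-((E)) ⇒ i-((X)) ⇒ i-((i))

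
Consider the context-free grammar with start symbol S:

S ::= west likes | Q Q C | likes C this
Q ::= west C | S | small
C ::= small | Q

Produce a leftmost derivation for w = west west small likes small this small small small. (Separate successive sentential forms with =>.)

S => Q Q C   [S ::= Q Q C]
Q Q C => west C Q C   [Q ::= west C]
west C Q C => west Q Q C   [C ::= Q]
west Q Q C => west west C Q C   [Q ::= west C]
west west C Q C => west west Q Q C   [C ::= Q]
west west Q Q C => west west small Q C   [Q ::= small]
west west small Q C => west west small S C   [Q ::= S]
west west small S C => west west small Q Q C C   [S ::= Q Q C]
west west small Q Q C C => west west small S Q C C   [Q ::= S]
west west small S Q C C => west west small likes C this Q C C   [S ::= likes C this]
west west small likes C this Q C C => west west small likes small this Q C C   [C ::= small]
west west small likes small this Q C C => west west small likes small this small C C   [Q ::= small]
west west small likes small this small C C => west west small likes small this small small C   [C ::= small]
west west small likes small this small small C => west west small likes small this small small small   [C ::= small]

S => Q Q C => west C Q C => west Q Q C => west west C Q C => west west Q Q C => west west small Q C => west west small S C => west west small Q Q C C => west west small S Q C C => west west small likes C this Q C C => west west small likes small this Q C C => west west small likes small this small C C => west west small likes small this small small C => west west small likes small this small small small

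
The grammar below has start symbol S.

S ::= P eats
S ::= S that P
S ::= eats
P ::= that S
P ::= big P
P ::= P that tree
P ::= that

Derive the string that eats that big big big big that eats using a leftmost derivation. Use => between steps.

S => S that P   [S ::= S that P]
S that P => P eats that P   [S ::= P eats]
P eats that P => that eats that P   [P ::= that]
that eats that P => that eats that big P   [P ::= big P]
that eats that big P => that eats that big big P   [P ::= big P]
that eats that big big P => that eats that big big big P   [P ::= big P]
that eats that big big big P => that eats that big big big big P   [P ::= big P]
that eats that big big big big P => that eats that big big big big that S   [P ::= that S]
that eats that big big big big that S => that eats that big big big big that eats   [S ::= eats]

S => S that P => P eats that P => that eats that P => that eats that big P => that eats that big big P => that eats that big big big P => that eats that big big big big P => that eats that big big big big that S => that eats that big big big big that eats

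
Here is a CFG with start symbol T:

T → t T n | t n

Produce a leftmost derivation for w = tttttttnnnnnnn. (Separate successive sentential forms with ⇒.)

T ⇒ tTn   [T → t T n]
tTn ⇒ ttTnn   [T → t T n]
ttTnn ⇒ tttTnnn   [T → t T n]
tttTnnn ⇒ ttttTnnnn   [T → t T n]
ttttTnnnn ⇒ tttttTnnnnn   [T → t T n]
tttttTnnnnn ⇒ ttttttTnnnnnn   [T → t T n]
ttttttTnnnnnn ⇒ tttttttnnnnnnn   [T → t n]

T ⇒ tTn ⇒ ttTnn ⇒ tttTnnn ⇒ ttttTnnnn ⇒ tttttTnnnnn ⇒ ttttttTnnnnnn ⇒ tttttttnnnnnnn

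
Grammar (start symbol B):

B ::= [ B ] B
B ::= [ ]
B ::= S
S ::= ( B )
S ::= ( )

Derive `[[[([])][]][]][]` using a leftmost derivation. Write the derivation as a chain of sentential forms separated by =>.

B => [B]B => [[B]B]B => [[[B]B]B]B => [[[S]B]B]B => [[[(B)]B]B]B => [[[([])]B]B]B => [[[([])][]]B]B => [[[([])][]][]]B => [[[([])][]][]][]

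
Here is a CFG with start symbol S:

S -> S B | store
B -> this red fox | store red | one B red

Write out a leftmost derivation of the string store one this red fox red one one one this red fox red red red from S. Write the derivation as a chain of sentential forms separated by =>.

S => S B => S B B => store B B => store one B red B => store one this red fox red B => store one this red fox red one B red => store one this red fox red one one B red red => store one this red fox red one one one B red red red => store one this red fox red one one one this red fox red red red

S => S B   [S -> S B]
S B => S B B   [S -> S B]
S B B => store B B   [S -> store]
store B B => store one B red B   [B -> one B red]
store one B red B => store one this red fox red B   [B -> this red fox]
store one this red fox red B => store one this red fox red one B red   [B -> one B red]
store one this red fox red one B red => store one this red fox red one one B red red   [B -> one B red]
store one this red fox red one one B red red => store one this red fox red one one one B red red red   [B -> one B red]
store one this red fox red one one one B red red red => store one this red fox red one one one this red fox red red red   [B -> this red fox]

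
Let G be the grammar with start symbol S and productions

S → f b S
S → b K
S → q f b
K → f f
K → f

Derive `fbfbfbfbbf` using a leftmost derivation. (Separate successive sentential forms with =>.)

S=>fbS=>fbfbS=>fbfbfbS=>fbfbfbfbS=>fbfbfbfbbK=>fbfbfbfbbf

S => fbS   [S → f b S]
fbS => fbfbS   [S → f b S]
fbfbS => fbfbfbS   [S → f b S]
fbfbfbS => fbfbfbfbS   [S → f b S]
fbfbfbfbS => fbfbfbfbbK   [S → b K]
fbfbfbfbbK => fbfbfbfbbf   [K → f]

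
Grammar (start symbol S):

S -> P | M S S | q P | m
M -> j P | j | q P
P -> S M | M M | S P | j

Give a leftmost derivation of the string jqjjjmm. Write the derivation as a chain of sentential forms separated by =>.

S => MSS => jPSS => jMMSS => jqPMSS => jqMMMSS => jqjMMSS => jqjjMSS => jqjjjSS => jqjjjmS => jqjjjmm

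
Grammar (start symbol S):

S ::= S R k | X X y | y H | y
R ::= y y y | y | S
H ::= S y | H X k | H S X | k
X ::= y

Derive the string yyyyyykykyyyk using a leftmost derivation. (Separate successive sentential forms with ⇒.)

S ⇒ SRk ⇒ SRkRk ⇒ SRkRkRk ⇒ XXyRkRkRk ⇒ yXyRkRkRk ⇒ yyyRkRkRk ⇒ yyyyyykRkRk ⇒ yyyyyykykRk ⇒ yyyyyykykyyyk

S ⇒ SRk   [S ::= S R k]
SRk ⇒ SRkRk   [S ::= S R k]
SRkRk ⇒ SRkRkRk   [S ::= S R k]
SRkRkRk ⇒ XXyRkRkRk   [S ::= X X y]
XXyRkRkRk ⇒ yXyRkRkRk   [X ::= y]
yXyRkRkRk ⇒ yyyRkRkRk   [X ::= y]
yyyRkRkRk ⇒ yyyyyykRkRk   [R ::= y y y]
yyyyyykRkRk ⇒ yyyyyykykRk   [R ::= y]
yyyyyykykRk ⇒ yyyyyykykyyyk   [R ::= y y y]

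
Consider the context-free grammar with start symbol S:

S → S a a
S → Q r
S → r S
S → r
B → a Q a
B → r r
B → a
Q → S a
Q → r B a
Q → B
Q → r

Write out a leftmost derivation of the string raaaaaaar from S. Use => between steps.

S => Qr   [S → Q r]
Qr => Sar   [Q → S a]
Sar => Saaar   [S → S a a]
Saaar => Saaaaar   [S → S a a]
Saaaaar => Saaaaaaar   [S → S a a]
Saaaaaaar => raaaaaaar   [S → r]

S => Qr => Sar => Saaar => Saaaaar => Saaaaaaar => raaaaaaar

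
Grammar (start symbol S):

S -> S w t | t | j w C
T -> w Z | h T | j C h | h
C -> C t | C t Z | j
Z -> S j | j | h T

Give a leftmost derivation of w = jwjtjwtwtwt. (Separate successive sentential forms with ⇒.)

S⇒Swt⇒Swtwt⇒Swtwtwt⇒jwCwtwtwt⇒jwCtZwtwtwt⇒jwjtZwtwtwt⇒jwjtjwtwtwt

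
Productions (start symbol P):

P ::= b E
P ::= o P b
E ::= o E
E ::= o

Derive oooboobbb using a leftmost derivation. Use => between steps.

P=>oPb=>ooPbb=>oooPbbb=>ooobEbbb=>oooboEbbb=>oooboobbb

P => oPb   [P ::= o P b]
oPb => ooPbb   [P ::= o P b]
ooPbb => oooPbbb   [P ::= o P b]
oooPbbb => ooobEbbb   [P ::= b E]
ooobEbbb => oooboEbbb   [E ::= o E]
oooboEbbb => oooboobbb   [E ::= o]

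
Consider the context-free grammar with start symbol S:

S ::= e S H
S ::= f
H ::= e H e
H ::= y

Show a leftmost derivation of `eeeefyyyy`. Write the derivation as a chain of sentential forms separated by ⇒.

S⇒eSH⇒eeSHH⇒eeeSHHH⇒eeeeSHHHH⇒eeeefHHHH⇒eeeefyHHH⇒eeeefyyHH⇒eeeefyyyH⇒eeeefyyyy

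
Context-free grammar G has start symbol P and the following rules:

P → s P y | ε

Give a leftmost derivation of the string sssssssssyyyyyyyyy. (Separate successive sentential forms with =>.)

P => sPy   [P → s P y]
sPy => ssPyy   [P → s P y]
ssPyy => sssPyyy   [P → s P y]
sssPyyy => ssssPyyyy   [P → s P y]
ssssPyyyy => sssssPyyyyy   [P → s P y]
sssssPyyyyy => ssssssPyyyyyy   [P → s P y]
ssssssPyyyyyy => sssssssPyyyyyyy   [P → s P y]
sssssssPyyyyyyy => ssssssssPyyyyyyyy   [P → s P y]
ssssssssPyyyyyyyy => sssssssssPyyyyyyyyy   [P → s P y]
sssssssssPyyyyyyyyy => sssssssssyyyyyyyyy   [P → ε]

P=>sPy=>ssPyy=>sssPyyy=>ssssPyyyy=>sssssPyyyyy=>ssssssPyyyyyy=>sssssssPyyyyyyy=>ssssssssPyyyyyyyy=>sssssssssPyyyyyyyyy=>sssssssssyyyyyyyyy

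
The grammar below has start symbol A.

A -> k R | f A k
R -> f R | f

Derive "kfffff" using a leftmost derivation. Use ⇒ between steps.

A ⇒ kR ⇒ kfR ⇒ kffR ⇒ kfffR ⇒ kffffR ⇒ kfffff

A ⇒ kR   [A -> k R]
kR ⇒ kfR   [R -> f R]
kfR ⇒ kffR   [R -> f R]
kffR ⇒ kfffR   [R -> f R]
kfffR ⇒ kffffR   [R -> f R]
kffffR ⇒ kfffff   [R -> f]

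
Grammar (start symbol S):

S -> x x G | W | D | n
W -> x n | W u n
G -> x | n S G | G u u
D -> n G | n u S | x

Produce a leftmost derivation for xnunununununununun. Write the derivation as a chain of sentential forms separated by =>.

S=>W=>Wun=>Wunun=>Wununun=>Wunununun=>Wununununun=>Wunununununun=>Wununununununun=>Wunununununununun=>xnunununununununun

S => W   [S -> W]
W => Wun   [W -> W u n]
Wun => Wunun   [W -> W u n]
Wunun => Wununun   [W -> W u n]
Wununun => Wunununun   [W -> W u n]
Wunununun => Wununununun   [W -> W u n]
Wununununun => Wunununununun   [W -> W u n]
Wunununununun => Wununununununun   [W -> W u n]
Wununununununun => Wunununununununun   [W -> W u n]
Wunununununununun => xnunununununununun   [W -> x n]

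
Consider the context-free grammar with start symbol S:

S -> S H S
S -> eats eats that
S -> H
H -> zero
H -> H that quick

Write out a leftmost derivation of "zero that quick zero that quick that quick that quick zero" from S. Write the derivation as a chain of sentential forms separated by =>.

S => S H S   [S -> S H S]
S H S => H H S   [S -> H]
H H S => H that quick H S   [H -> H that quick]
H that quick H S => zero that quick H S   [H -> zero]
zero that quick H S => zero that quick H that quick S   [H -> H that quick]
zero that quick H that quick S => zero that quick H that quick that quick S   [H -> H that quick]
zero that quick H that quick that quick S => zero that quick H that quick that quick that quick S   [H -> H that quick]
zero that quick H that quick that quick that quick S => zero that quick zero that quick that quick that quick S   [H -> zero]
zero that quick zero that quick that quick that quick S => zero that quick zero that quick that quick that quick H   [S -> H]
zero that quick zero that quick that quick that quick H => zero that quick zero that quick that quick that quick zero   [H -> zero]

S => S H S => H H S => H that quick H S => zero that quick H S => zero that quick H that quick S => zero that quick H that quick that quick S => zero that quick H that quick that quick that quick S => zero that quick zero that quick that quick that quick S => zero that quick zero that quick that quick that quick H => zero that quick zero that quick that quick that quick zero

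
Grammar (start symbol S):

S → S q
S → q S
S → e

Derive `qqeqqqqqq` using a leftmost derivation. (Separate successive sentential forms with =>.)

S=>Sq=>qSq=>qqSq=>qqSqq=>qqSqqq=>qqSqqqq=>qqSqqqqq=>qqSqqqqqq=>qqeqqqqqq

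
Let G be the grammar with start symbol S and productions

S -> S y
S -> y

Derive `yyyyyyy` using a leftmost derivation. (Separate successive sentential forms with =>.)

S=>Sy=>Syy=>Syyy=>Syyyy=>Syyyyy=>Syyyyyy=>yyyyyyy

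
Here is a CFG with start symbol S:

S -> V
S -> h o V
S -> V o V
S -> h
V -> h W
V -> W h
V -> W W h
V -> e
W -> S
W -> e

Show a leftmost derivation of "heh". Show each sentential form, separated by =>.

S=>V=>hW=>hS=>hV=>hWh=>heh

S => V   [S -> V]
V => hW   [V -> h W]
hW => hS   [W -> S]
hS => hV   [S -> V]
hV => hWh   [V -> W h]
hWh => heh   [W -> e]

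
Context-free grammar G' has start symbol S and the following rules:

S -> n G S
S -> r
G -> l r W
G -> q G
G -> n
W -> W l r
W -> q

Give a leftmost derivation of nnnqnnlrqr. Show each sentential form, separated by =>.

S => nGS   [S -> n G S]
nGS => nnS   [G -> n]
nnS => nnnGS   [S -> n G S]
nnnGS => nnnqGS   [G -> q G]
nnnqGS => nnnqnS   [G -> n]
nnnqnS => nnnqnnGS   [S -> n G S]
nnnqnnGS => nnnqnnlrWS   [G -> l r W]
nnnqnnlrWS => nnnqnnlrqS   [W -> q]
nnnqnnlrqS => nnnqnnlrqr   [S -> r]

S => nGS => nnS => nnnGS => nnnqGS => nnnqnS => nnnqnnGS => nnnqnnlrWS => nnnqnnlrqS => nnnqnnlrqr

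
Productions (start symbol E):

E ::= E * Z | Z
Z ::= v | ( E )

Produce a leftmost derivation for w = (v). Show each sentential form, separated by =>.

E => Z => (E) => (Z) => (v)

E => Z   [E ::= Z]
Z => (E)   [Z ::= ( E )]
(E) => (Z)   [E ::= Z]
(Z) => (v)   [Z ::= v]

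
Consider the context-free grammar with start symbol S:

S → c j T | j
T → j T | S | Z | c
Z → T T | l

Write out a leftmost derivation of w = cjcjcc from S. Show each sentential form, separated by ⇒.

S ⇒ cjT ⇒ cjZ ⇒ cjTT ⇒ cjZT ⇒ cjTTT ⇒ cjcTT ⇒ cjcjTT ⇒ cjcjcT ⇒ cjcjcc

S ⇒ cjT   [S → c j T]
cjT ⇒ cjZ   [T → Z]
cjZ ⇒ cjTT   [Z → T T]
cjTT ⇒ cjZT   [T → Z]
cjZT ⇒ cjTTT   [Z → T T]
cjTTT ⇒ cjcTT   [T → c]
cjcTT ⇒ cjcjTT   [T → j T]
cjcjTT ⇒ cjcjcT   [T → c]
cjcjcT ⇒ cjcjcc   [T → c]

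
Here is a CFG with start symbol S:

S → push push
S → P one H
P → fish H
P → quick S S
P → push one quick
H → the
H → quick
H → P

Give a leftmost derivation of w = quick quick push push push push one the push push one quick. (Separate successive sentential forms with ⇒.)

S ⇒ P one H ⇒ quick S S one H ⇒ quick P one H S one H ⇒ quick quick S S one H S one H ⇒ quick quick push push S one H S one H ⇒ quick quick push push push push one H S one H ⇒ quick quick push push push push one the S one H ⇒ quick quick push push push push one the push push one H ⇒ quick quick push push push push one the push push one quick

S ⇒ P one H   [S → P one H]
P one H ⇒ quick S S one H   [P → quick S S]
quick S S one H ⇒ quick P one H S one H   [S → P one H]
quick P one H S one H ⇒ quick quick S S one H S one H   [P → quick S S]
quick quick S S one H S one H ⇒ quick quick push push S one H S one H   [S → push push]
quick quick push push S one H S one H ⇒ quick quick push push push push one H S one H   [S → push push]
quick quick push push push push one H S one H ⇒ quick quick push push push push one the S one H   [H → the]
quick quick push push push push one the S one H ⇒ quick quick push push push push one the push push one H   [S → push push]
quick quick push push push push one the push push one H ⇒ quick quick push push push push one the push push one quick   [H → quick]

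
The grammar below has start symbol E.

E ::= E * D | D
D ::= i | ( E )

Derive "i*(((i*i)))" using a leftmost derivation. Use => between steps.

E => E*D   [E ::= E * D]
E*D => D*D   [E ::= D]
D*D => i*D   [D ::= i]
i*D => i*(E)   [D ::= ( E )]
i*(E) => i*(D)   [E ::= D]
i*(D) => i*((E))   [D ::= ( E )]
i*((E)) => i*((D))   [E ::= D]
i*((D)) => i*(((E)))   [D ::= ( E )]
i*(((E))) => i*(((E*D)))   [E ::= E * D]
i*(((E*D))) => i*(((D*D)))   [E ::= D]
i*(((D*D))) => i*(((i*D)))   [D ::= i]
i*(((i*D))) => i*(((i*i)))   [D ::= i]

E => E*D => D*D => i*D => i*(E) => i*(D) => i*((E)) => i*((D)) => i*(((E))) => i*(((E*D))) => i*(((D*D))) => i*(((i*D))) => i*(((i*i)))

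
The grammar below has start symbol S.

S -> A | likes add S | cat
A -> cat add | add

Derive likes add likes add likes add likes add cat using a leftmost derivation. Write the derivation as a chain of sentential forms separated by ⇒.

S ⇒ likes add S   [S -> likes add S]
likes add S ⇒ likes add likes add S   [S -> likes add S]
likes add likes add S ⇒ likes add likes add likes add S   [S -> likes add S]
likes add likes add likes add S ⇒ likes add likes add likes add likes add S   [S -> likes add S]
likes add likes add likes add likes add S ⇒ likes add likes add likes add likes add cat   [S -> cat]

S ⇒ likes add S ⇒ likes add likes add S ⇒ likes add likes add likes add S ⇒ likes add likes add likes add likes add S ⇒ likes add likes add likes add likes add cat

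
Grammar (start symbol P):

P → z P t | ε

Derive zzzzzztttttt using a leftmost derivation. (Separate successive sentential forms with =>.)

P => zPt => zzPtt => zzzPttt => zzzzPtttt => zzzzzPttttt => zzzzzzPtttttt => zzzzzztttttt

P => zPt   [P → z P t]
zPt => zzPtt   [P → z P t]
zzPtt => zzzPttt   [P → z P t]
zzzPttt => zzzzPtttt   [P → z P t]
zzzzPtttt => zzzzzPttttt   [P → z P t]
zzzzzPttttt => zzzzzzPtttttt   [P → z P t]
zzzzzzPtttttt => zzzzzztttttt   [P → ε]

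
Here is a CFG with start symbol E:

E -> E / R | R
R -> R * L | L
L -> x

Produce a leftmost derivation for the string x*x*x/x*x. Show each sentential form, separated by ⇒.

E ⇒ E/R ⇒ R/R ⇒ R*L/R ⇒ R*L*L/R ⇒ L*L*L/R ⇒ x*L*L/R ⇒ x*x*L/R ⇒ x*x*x/R ⇒ x*x*x/R*L ⇒ x*x*x/L*L ⇒ x*x*x/x*L ⇒ x*x*x/x*x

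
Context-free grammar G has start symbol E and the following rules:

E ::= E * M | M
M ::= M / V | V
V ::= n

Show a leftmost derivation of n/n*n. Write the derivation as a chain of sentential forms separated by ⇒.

E⇒E*M⇒M*M⇒M/V*M⇒V/V*M⇒n/V*M⇒n/n*M⇒n/n*V⇒n/n*n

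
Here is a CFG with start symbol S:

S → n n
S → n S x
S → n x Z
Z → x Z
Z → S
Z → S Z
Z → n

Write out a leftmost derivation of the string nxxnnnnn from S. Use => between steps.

S => nxZ => nxxZ => nxxSZ => nxxnnZ => nxxnnSZ => nxxnnnnZ => nxxnnnnn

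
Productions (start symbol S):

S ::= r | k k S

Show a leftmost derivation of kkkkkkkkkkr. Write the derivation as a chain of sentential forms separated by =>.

S=>kkS=>kkkkS=>kkkkkkS=>kkkkkkkkS=>kkkkkkkkkkS=>kkkkkkkkkkr

S => kkS   [S ::= k k S]
kkS => kkkkS   [S ::= k k S]
kkkkS => kkkkkkS   [S ::= k k S]
kkkkkkS => kkkkkkkkS   [S ::= k k S]
kkkkkkkkS => kkkkkkkkkkS   [S ::= k k S]
kkkkkkkkkkS => kkkkkkkkkkr   [S ::= r]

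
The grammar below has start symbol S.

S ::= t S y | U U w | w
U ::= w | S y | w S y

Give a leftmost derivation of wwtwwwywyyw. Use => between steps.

S => UUw   [S ::= U U w]
UUw => wUw   [U ::= w]
wUw => wwSyw   [U ::= w S y]
wwSyw => wwtSyyw   [S ::= t S y]
wwtSyyw => wwtUUwyyw   [S ::= U U w]
wwtUUwyyw => wwtwUwyyw   [U ::= w]
wwtwUwyyw => wwtwwSywyyw   [U ::= w S y]
wwtwwSywyyw => wwtwwwywyyw   [S ::= w]

S => UUw => wUw => wwSyw => wwtSyyw => wwtUUwyyw => wwtwUwyyw => wwtwwSywyyw => wwtwwwywyyw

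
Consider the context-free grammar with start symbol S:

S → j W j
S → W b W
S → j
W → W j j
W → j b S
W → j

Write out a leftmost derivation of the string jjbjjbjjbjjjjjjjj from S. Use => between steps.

S=>jWj=>jjbSj=>jjbjWjj=>jjbjWjjjj=>jjbjjbSjjjj=>jjbjjbjWjjjjj=>jjbjjbjjbSjjjjj=>jjbjjbjjbjWjjjjjj=>jjbjjbjjbjjjjjjjj

S => jWj   [S → j W j]
jWj => jjbSj   [W → j b S]
jjbSj => jjbjWjj   [S → j W j]
jjbjWjj => jjbjWjjjj   [W → W j j]
jjbjWjjjj => jjbjjbSjjjj   [W → j b S]
jjbjjbSjjjj => jjbjjbjWjjjjj   [S → j W j]
jjbjjbjWjjjjj => jjbjjbjjbSjjjjj   [W → j b S]
jjbjjbjjbSjjjjj => jjbjjbjjbjWjjjjjj   [S → j W j]
jjbjjbjjbjWjjjjjj => jjbjjbjjbjjjjjjjj   [W → j]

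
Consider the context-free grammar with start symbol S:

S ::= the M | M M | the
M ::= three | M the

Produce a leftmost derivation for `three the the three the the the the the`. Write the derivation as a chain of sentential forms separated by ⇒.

S ⇒ M M   [S ::= M M]
M M ⇒ M the M   [M ::= M the]
M the M ⇒ M the the M   [M ::= M the]
M the the M ⇒ three the the M   [M ::= three]
three the the M ⇒ three the the M the   [M ::= M the]
three the the M the ⇒ three the the M the the   [M ::= M the]
three the the M the the ⇒ three the the M the the the   [M ::= M the]
three the the M the the the ⇒ three the the M the the the the   [M ::= M the]
three the the M the the the the ⇒ three the the M the the the the the   [M ::= M the]
three the the M the the the the the ⇒ three the the three the the the the the   [M ::= three]

S ⇒ M M ⇒ M the M ⇒ M the the M ⇒ three the the M ⇒ three the the M the ⇒ three the the M the the ⇒ three the the M the the the ⇒ three the the M the the the the ⇒ three the the M the the the the the ⇒ three the the three the the the the the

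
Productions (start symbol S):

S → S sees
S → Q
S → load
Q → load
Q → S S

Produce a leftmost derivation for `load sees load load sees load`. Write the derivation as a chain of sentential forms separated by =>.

S => Q   [S → Q]
Q => S S   [Q → S S]
S S => S sees S   [S → S sees]
S sees S => load sees S   [S → load]
load sees S => load sees Q   [S → Q]
load sees Q => load sees S S   [Q → S S]
load sees S S => load sees S sees S   [S → S sees]
load sees S sees S => load sees Q sees S   [S → Q]
load sees Q sees S => load sees S S sees S   [Q → S S]
load sees S S sees S => load sees load S sees S   [S → load]
load sees load S sees S => load sees load load sees S   [S → load]
load sees load load sees S => load sees load load sees load   [S → load]

S => Q => S S => S sees S => load sees S => load sees Q => load sees S S => load sees S sees S => load sees Q sees S => load sees S S sees S => load sees load S sees S => load sees load load sees S => load sees load load sees load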